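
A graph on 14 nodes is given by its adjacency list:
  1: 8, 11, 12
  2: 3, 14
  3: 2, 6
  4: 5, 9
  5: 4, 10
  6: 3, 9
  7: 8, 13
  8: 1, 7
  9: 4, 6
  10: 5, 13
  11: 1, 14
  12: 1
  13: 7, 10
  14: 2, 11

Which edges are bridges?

1-12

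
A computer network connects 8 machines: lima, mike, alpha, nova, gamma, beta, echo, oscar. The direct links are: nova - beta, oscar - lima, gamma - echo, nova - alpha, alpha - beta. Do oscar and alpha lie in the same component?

No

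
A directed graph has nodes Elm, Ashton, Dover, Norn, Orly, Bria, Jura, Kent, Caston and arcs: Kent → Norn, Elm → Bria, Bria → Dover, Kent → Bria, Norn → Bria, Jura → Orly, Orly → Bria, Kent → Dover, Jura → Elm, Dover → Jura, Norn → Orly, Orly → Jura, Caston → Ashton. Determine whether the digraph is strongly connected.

No

There is no directed path from Dover to Caston, so the graph is not strongly connected.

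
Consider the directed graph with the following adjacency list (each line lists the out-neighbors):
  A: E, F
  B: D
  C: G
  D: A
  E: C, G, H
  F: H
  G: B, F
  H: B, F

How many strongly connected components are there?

{A, B, C, D, E, F, G, H} are all mutually reachable — one SCC of size 8.
That gives 1 strongly connected component.

1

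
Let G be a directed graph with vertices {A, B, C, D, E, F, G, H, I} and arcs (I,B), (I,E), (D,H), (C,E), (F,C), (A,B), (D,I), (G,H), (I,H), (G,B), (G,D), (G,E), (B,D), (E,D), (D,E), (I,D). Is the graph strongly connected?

There is no directed path from B to C, so the graph is not strongly connected.

No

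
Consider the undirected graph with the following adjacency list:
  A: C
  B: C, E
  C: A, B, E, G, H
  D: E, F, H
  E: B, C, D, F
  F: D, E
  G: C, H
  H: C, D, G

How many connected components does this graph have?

Starting from A we can reach A, B, C, D, E, F, G, H. That is one component of size 8.
Total: 1 component.

1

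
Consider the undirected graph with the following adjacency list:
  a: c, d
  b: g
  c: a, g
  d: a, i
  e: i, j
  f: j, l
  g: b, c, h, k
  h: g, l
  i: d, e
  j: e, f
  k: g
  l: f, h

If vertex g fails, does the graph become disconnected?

Yes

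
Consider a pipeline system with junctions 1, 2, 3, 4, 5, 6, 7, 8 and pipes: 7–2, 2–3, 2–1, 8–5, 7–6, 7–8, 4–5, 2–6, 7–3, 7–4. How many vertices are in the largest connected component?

8

Starting from 1 we can reach 1, 2, 3, 4, 5, 6, 7, 8. That is one component of size 8.
The largest has 8 vertices.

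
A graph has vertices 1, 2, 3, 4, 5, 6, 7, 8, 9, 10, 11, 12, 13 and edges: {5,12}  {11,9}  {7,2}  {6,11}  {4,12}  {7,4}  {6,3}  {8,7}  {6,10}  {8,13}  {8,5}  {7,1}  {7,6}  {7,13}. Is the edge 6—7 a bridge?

Removing 6—7 leaves no path between 6 and 7: the component count goes from 1 to 2. So it is a bridge.

Yes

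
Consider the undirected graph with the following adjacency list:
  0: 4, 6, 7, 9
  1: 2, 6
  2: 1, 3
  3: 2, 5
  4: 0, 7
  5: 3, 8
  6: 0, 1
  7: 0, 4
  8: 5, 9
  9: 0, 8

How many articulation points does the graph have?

1

Removing 0 increases the component count from 1 to 2, so 0 is a cut vertex.
By contrast removing 3 leaves 1 component; it is not a cut vertex. No other vertex is a cut vertex either.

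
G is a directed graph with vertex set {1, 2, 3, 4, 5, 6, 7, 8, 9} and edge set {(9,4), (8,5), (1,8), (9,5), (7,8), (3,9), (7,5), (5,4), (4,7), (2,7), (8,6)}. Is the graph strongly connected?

There is no directed path from 7 to 2, so the graph is not strongly connected.

No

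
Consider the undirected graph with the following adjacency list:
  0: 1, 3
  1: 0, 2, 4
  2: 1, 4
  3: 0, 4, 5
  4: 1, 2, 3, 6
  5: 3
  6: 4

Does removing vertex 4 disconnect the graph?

Yes

Deleting 4 raises the number of components from 1 to 2, so 4 is a cut vertex.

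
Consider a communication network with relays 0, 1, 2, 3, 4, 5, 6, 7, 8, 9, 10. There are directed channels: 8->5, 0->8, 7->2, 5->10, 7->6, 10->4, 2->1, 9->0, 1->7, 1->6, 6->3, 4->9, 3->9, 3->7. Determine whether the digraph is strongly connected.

There is no directed path from 9 to 3, so the graph is not strongly connected.

No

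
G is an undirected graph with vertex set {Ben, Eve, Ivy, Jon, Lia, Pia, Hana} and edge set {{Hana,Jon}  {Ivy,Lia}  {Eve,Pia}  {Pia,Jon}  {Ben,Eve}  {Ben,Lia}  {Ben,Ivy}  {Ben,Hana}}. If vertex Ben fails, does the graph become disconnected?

Yes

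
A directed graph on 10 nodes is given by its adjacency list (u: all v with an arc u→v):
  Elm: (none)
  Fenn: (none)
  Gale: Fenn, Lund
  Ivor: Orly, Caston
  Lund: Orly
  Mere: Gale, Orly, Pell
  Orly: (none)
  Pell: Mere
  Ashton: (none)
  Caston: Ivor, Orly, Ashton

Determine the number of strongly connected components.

8

{Mere, Pell} are all mutually reachable — one SCC of size 2.
{Ivor, Caston} are all mutually reachable — one SCC of size 2.
{Orly} is an SCC by itself.
{Lund} is an SCC by itself.
{Fenn} is an SCC by itself.
(and 3 more singleton SCCs)
That gives 8 strongly connected components.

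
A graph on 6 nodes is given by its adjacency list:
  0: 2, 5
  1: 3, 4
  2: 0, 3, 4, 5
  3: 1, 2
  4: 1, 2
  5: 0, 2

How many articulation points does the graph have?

Removing 2 increases the component count from 1 to 2, so 2 is a cut vertex.
By contrast removing 3 leaves 1 component; it is not a cut vertex. No other vertex is a cut vertex either.

1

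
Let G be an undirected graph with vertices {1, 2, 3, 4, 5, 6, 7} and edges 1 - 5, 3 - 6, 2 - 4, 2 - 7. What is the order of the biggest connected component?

Starting from 3 we can reach 3, 6. That is one component of size 2.
Starting from 1 we can reach 1, 5. That is one component of size 2.
Starting from 2 we can reach 2, 4, 7. That is one component of size 3.
The largest has 3 vertices.

3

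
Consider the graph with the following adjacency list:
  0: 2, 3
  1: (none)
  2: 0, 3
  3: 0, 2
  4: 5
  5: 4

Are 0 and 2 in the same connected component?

Yes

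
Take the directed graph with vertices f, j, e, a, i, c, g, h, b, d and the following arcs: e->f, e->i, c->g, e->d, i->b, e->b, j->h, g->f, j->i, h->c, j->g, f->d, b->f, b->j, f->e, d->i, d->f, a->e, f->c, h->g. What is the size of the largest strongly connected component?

{b, c, d, e, f, g, h, i, j} are all mutually reachable — one SCC of size 9.
{a} is an SCC by itself.
The largest has 9 vertices.

9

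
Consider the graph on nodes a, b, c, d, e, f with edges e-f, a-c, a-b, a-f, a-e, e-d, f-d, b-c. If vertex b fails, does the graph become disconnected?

No

Deleting b leaves 1 component (was 1) (its neighbors a, c remain connected to each other), so b is not a cut vertex.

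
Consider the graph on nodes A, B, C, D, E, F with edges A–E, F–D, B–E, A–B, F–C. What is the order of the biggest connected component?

3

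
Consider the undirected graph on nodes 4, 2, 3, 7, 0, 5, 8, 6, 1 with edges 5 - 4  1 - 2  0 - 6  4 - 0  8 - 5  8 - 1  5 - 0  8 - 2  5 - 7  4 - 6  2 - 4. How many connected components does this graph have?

2

3 is isolated — a component by itself.
Starting from 0 we can reach 0, 1, 2, 4, 5, 6, 7, 8. That is one component of size 8.
Total: 2 components.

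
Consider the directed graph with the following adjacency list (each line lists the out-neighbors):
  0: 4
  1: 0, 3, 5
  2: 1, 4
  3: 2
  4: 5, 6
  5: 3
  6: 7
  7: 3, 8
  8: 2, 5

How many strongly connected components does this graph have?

1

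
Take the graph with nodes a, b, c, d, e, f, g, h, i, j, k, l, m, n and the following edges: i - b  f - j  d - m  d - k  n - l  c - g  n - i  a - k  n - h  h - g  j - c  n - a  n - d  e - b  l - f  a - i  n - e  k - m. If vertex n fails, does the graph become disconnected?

Yes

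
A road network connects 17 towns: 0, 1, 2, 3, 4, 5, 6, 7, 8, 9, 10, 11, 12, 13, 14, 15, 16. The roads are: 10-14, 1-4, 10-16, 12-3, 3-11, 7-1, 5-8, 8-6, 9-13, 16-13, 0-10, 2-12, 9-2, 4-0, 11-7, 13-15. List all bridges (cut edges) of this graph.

The edges on the cycle 9-2-12-3-11-7-1-4-0-10-16-13-9 are not bridges since each lies on that cycle.
But removing 13-15 disconnects 13 from 15; removing 10-14 disconnects 10 from 14; removing 5-8 disconnects 5 from 8; removing 6-8 disconnects 6 from 8 — these are bridges.

10-14, 13-15, 5-8, 6-8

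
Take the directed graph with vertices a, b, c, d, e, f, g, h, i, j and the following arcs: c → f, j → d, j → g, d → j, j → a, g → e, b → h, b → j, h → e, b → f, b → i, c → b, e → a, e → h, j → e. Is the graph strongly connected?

There is no directed path from f to a, so the graph is not strongly connected.

No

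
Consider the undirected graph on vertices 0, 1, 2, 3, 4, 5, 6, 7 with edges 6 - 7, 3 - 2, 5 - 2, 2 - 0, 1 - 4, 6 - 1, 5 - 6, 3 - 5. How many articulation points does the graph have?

4

Removing 1 increases the component count from 1 to 2, so 1 is a cut vertex.
Removing 2 increases the component count from 1 to 2, so 2 is a cut vertex.
Removing 5 increases the component count from 1 to 2, so 5 is a cut vertex.
Likewise 6 is a cut vertex.
By contrast removing 0 leaves 1 component; it is not a cut vertex. No other vertex is a cut vertex either.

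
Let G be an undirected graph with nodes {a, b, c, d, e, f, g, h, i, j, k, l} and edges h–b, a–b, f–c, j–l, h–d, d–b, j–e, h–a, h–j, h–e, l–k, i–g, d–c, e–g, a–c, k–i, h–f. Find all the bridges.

The edges on the cycle h-j-l-k-i-g-e-h are not bridges since each lies on that cycle.
Every edge lies on some cycle, so there are no bridges.

none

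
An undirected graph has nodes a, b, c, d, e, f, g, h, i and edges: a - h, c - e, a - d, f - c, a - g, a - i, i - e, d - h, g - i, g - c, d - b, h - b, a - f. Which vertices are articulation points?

a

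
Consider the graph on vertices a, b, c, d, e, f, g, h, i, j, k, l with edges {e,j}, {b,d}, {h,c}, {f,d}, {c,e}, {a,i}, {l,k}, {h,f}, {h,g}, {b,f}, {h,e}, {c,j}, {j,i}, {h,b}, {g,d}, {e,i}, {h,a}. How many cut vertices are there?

1

Removing h increases the component count from 2 to 3, so h is a cut vertex.
By contrast removing c leaves 2 components; it is not a cut vertex. No other vertex is a cut vertex either.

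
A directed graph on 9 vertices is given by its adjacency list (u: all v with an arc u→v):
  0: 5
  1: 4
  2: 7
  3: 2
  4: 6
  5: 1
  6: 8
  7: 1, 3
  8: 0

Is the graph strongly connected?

No

There is no directed path from 8 to 2, so the graph is not strongly connected.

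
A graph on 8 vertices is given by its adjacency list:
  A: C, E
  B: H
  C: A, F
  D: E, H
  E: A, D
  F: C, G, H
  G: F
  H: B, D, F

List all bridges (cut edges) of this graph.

B-H, F-G

The edges on the cycle D-H-F-C-A-E-D are not bridges since each lies on that cycle.
But removing H-B disconnects H from B; removing F-G disconnects F from G — these are bridges.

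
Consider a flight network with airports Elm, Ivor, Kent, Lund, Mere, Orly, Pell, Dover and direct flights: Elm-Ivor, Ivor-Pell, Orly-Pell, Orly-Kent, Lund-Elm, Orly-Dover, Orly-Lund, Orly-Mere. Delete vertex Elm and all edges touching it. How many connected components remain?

1

With Elm gone, the remaining components are: {Ivor, Kent, Lund, Mere, Orly, Pell, Dover}.
That is 1 component.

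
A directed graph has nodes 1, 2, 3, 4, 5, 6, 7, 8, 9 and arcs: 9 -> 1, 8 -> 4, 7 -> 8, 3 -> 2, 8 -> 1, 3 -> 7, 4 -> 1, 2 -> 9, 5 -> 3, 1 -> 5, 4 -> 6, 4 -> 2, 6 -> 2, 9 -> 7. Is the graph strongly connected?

From 2 we can reach every vertex (1, 2, 3, 4, 5, 6, 7, 8, 9), and every vertex can reach 2 (1, 2, 3, 4, 5, 6, 7, 8, 9). So the whole graph is one strongly connected component.

Yes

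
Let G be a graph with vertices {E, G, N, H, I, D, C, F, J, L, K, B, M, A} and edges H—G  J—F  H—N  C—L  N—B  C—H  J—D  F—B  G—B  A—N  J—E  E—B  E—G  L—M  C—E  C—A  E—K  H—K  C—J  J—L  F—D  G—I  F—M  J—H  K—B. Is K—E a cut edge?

No

After removing K—E, the path K-B-E still connects them, so the edge is not a bridge.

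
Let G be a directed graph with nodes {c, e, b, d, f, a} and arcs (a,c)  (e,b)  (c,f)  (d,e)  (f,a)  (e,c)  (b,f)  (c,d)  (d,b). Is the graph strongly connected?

Yes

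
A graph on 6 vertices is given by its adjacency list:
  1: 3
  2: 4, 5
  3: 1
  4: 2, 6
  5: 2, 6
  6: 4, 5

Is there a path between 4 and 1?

The component containing 4 is {2, 4, 5, 6}, and 1 is not in it.

No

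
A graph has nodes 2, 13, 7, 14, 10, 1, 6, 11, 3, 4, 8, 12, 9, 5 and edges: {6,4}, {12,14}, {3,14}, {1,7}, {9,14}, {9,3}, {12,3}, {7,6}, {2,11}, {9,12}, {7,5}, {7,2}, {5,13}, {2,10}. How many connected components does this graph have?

8 is isolated — a component by itself.
Starting from 3 we can reach 3, 9, 12, 14. That is one component of size 4.
Starting from 1 we can reach 1, 2, 4, 5, 6, 7, 10, 11, 13. That is one component of size 9.
Total: 3 components.

3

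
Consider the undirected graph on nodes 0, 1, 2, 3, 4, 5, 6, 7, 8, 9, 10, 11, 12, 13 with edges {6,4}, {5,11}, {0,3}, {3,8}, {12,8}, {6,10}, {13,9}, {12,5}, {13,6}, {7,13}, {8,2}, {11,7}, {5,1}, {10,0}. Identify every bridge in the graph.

1-5, 13-9, 2-8, 4-6

The edges on the cycle 12-5-11-7-13-6-10-0-3-8-12 are not bridges since each lies on that cycle.
But removing 5 - 1 disconnects 5 from 1; removing 9 - 13 disconnects 9 from 13; removing 8 - 2 disconnects 8 from 2; removing 4 - 6 disconnects 4 from 6 — these are bridges.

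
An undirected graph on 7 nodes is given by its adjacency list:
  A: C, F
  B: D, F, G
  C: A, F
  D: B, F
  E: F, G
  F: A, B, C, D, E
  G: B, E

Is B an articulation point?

Deleting B leaves 1 component (was 1) (its neighbors D, F, G remain connected to each other), so B is not a cut vertex.

No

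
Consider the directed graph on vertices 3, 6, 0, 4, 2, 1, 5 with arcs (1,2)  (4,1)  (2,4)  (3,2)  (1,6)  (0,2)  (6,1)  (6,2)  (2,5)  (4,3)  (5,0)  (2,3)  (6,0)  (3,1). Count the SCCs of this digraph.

{0, 1, 2, 3, 4, 5, 6} are all mutually reachable — one SCC of size 7.
That gives 1 strongly connected component.

1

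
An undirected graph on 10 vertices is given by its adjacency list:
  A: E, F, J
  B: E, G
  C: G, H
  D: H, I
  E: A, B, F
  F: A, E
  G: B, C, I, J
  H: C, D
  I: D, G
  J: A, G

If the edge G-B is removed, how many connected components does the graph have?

G and B are still connected via G-J-A-E-B, so the component count stays at 1.

1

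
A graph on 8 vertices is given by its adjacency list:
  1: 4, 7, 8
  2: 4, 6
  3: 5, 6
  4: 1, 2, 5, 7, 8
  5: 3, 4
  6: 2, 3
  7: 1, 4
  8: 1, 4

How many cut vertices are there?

1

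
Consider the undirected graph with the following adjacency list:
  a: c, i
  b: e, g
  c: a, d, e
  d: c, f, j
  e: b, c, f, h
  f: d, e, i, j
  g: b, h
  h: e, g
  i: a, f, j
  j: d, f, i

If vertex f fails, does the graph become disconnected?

Deleting f leaves 1 component (was 1) (its neighbors d, e, i, j remain connected to each other), so f is not a cut vertex.

No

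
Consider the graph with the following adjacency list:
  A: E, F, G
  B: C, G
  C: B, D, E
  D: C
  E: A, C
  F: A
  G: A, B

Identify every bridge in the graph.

The edges on the cycle E-A-G-B-C-E are not bridges since each lies on that cycle.
But removing A-F disconnects A from F; removing C-D disconnects C from D — these are bridges.

A-F, C-D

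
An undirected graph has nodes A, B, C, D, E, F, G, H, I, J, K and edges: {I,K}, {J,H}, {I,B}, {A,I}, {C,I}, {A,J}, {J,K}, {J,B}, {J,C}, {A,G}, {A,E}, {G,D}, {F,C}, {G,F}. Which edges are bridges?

The edges on the cycle A-J-B-I-A are not bridges since each lies on that cycle.
But removing J–H disconnects J from H; removing D–G disconnects D from G; removing E–A disconnects E from A — these are bridges.

A-E, D-G, H-J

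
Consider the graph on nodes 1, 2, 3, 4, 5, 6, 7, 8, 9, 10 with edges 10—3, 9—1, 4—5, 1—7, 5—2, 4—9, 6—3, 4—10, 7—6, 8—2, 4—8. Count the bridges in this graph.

0

The edges on the cycle 4-9-1-7-6-3-10-4 are not bridges since each lies on that cycle.
Every edge lies on some cycle, so there are no bridges.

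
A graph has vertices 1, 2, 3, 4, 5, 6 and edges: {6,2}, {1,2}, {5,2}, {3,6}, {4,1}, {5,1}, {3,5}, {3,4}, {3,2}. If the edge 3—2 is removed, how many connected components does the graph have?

1

3 and 2 are still connected via 3-6-2, so the component count stays at 1.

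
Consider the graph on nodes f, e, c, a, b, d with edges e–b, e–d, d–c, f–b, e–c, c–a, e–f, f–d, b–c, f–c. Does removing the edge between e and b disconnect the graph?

After removing e–b, the path e-f-b still connects them, so the edge is not a bridge.

No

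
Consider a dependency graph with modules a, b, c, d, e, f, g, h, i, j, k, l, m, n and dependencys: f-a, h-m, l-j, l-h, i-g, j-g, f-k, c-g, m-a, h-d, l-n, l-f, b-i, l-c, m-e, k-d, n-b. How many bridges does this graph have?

1

The edges on the cycle l-n-b-i-g-c-l are not bridges since each lies on that cycle.
But removing e-m disconnects e from m — this is a bridge.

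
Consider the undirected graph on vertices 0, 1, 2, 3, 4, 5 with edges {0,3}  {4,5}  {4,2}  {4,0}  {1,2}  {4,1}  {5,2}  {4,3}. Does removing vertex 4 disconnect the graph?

Yes

Deleting 4 raises the number of components from 1 to 2, so 4 is a cut vertex.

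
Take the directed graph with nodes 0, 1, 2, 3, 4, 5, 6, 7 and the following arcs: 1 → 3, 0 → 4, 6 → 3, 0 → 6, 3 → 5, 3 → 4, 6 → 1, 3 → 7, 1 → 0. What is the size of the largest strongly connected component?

{0, 1, 6} are all mutually reachable — one SCC of size 3.
{3} is an SCC by itself.
{7} is an SCC by itself.
{2} is an SCC by itself.
{4} is an SCC by itself.
(and 1 more singleton SCC)
The largest has 3 vertices.

3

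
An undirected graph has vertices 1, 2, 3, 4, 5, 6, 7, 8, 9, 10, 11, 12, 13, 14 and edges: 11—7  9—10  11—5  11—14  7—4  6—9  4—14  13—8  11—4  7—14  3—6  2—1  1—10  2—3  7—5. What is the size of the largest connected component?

6

12 is isolated — a component by itself.
Starting from 8 we can reach 8, 13. That is one component of size 2.
Starting from 4 we can reach 4, 5, 7, 11, 14. That is one component of size 5.
Starting from 1 we can reach 1, 2, 3, 6, 9, 10. That is one component of size 6.
The largest has 6 vertices.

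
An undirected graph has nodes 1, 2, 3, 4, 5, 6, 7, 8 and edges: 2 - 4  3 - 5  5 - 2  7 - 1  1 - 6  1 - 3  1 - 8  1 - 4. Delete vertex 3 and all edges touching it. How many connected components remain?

1

With 3 gone, the remaining components are: {1, 2, 4, 5, 6, 7, 8}.
That is 1 component.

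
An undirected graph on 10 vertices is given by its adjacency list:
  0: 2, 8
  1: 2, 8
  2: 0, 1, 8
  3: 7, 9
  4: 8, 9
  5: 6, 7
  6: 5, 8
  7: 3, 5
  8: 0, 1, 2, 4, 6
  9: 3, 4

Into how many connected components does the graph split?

1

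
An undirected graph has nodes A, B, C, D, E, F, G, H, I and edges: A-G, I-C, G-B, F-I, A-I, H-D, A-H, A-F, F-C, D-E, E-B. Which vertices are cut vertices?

A

Removing A increases the component count from 1 to 2, so A is a cut vertex.
By contrast removing E leaves 1 component; it is not a cut vertex. No other vertex is a cut vertex either.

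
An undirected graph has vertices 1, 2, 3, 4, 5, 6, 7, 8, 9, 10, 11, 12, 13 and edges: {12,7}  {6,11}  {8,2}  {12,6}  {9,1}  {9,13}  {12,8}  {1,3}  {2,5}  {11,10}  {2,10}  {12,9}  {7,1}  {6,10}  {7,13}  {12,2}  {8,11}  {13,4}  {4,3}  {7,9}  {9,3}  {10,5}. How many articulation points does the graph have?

Removing 12 increases the component count from 1 to 2, so 12 is a cut vertex.
By contrast removing 10 leaves 1 component; it is not a cut vertex. No other vertex is a cut vertex either.

1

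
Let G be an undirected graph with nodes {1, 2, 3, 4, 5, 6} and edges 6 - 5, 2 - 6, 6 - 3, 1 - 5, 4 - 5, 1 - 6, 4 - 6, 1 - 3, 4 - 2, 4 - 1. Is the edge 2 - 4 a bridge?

After removing 2 - 4, the path 2-6-4 still connects them, so the edge is not a bridge.

No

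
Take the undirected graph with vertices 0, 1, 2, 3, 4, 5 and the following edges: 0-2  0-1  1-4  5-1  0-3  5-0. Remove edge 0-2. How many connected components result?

2

Before removal there is 1 component.
0-2 is a bridge — removing it separates 0's side from 2's side.
After removal: 2 components.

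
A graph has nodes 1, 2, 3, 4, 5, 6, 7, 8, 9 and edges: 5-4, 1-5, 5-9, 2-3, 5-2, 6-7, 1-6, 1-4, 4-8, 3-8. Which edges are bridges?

1-6, 5-9, 6-7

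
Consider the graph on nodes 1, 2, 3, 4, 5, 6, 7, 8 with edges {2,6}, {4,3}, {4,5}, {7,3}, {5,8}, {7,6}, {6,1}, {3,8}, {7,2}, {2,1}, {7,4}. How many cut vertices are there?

Removing 7 increases the component count from 1 to 2, so 7 is a cut vertex.
By contrast removing 4 leaves 1 component; it is not a cut vertex. No other vertex is a cut vertex either.

1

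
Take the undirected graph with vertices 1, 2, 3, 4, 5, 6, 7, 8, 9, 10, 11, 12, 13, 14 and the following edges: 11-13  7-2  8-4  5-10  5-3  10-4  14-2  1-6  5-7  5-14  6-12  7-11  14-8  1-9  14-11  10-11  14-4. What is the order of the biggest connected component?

Starting from 1 we can reach 1, 6, 9, 12. That is one component of size 4.
Starting from 2 we can reach 2, 3, 4, 5, 7, 8, 10, 11, 13, 14. That is one component of size 10.
The largest has 10 vertices.

10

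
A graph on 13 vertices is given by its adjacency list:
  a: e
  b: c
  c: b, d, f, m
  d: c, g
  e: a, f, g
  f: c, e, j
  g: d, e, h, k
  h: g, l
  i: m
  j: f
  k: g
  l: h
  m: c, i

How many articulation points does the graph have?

6

Removing c increases the component count from 1 to 3, so c is a cut vertex.
Removing e increases the component count from 1 to 2, so e is a cut vertex.
Removing f increases the component count from 1 to 2, so f is a cut vertex.
Likewise g, h, m are cut vertices.
By contrast removing a leaves 1 component; it is not a cut vertex. No other vertex is a cut vertex either.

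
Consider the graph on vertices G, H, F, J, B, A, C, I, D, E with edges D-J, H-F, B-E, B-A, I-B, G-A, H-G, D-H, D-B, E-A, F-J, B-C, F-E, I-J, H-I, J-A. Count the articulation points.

1

Removing B increases the component count from 1 to 2, so B is a cut vertex.
By contrast removing J leaves 1 component; it is not a cut vertex. No other vertex is a cut vertex either.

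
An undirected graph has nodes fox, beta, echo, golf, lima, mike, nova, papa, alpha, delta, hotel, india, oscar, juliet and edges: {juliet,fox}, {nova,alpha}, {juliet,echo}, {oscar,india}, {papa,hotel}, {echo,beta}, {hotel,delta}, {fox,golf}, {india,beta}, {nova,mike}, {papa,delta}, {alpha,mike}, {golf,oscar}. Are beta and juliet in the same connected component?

From beta we can reach fox, beta, echo, golf, india, oscar, juliet, which includes juliet.

Yes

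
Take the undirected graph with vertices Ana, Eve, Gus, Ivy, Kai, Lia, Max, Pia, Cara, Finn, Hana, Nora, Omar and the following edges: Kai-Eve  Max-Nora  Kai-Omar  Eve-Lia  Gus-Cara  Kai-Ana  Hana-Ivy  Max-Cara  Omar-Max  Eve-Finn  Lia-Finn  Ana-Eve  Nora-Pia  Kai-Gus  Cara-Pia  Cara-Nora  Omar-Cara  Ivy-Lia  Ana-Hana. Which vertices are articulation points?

Removing Kai increases the component count from 1 to 2, so Kai is a cut vertex.
By contrast removing Eve leaves 1 component; it is not a cut vertex. No other vertex is a cut vertex either.

Kai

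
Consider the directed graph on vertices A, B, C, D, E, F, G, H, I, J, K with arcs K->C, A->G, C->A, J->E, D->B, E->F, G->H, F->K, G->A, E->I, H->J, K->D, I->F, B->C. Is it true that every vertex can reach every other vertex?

From E we can reach every vertex (A, B, C, D, E, F, G, H, I, J, K), and every vertex can reach E (A, B, C, D, E, F, G, H, I, J, K). So the whole graph is one strongly connected component.

Yes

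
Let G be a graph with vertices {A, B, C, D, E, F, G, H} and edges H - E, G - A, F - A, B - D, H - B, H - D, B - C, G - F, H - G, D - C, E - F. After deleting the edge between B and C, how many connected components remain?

B and C are still connected via B-D-C, so the component count stays at 1.

1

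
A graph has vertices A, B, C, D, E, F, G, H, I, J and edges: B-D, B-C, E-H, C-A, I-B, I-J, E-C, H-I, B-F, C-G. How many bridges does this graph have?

5

The edges on the cycle E-H-I-B-C-E are not bridges since each lies on that cycle.
But removing J-I disconnects J from I; removing F-B disconnects F from B; removing C-G disconnects C from G; removing B-D disconnects B from D — these are bridges.
In total 5 edges are bridges.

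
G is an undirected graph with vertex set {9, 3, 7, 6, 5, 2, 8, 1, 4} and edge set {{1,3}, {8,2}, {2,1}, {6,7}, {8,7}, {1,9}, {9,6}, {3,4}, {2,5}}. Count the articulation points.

3

Removing 1 increases the component count from 1 to 2, so 1 is a cut vertex.
Removing 2 increases the component count from 1 to 2, so 2 is a cut vertex.
Removing 3 increases the component count from 1 to 2, so 3 is a cut vertex.
By contrast removing 4 leaves 1 component; it is not a cut vertex. No other vertex is a cut vertex either.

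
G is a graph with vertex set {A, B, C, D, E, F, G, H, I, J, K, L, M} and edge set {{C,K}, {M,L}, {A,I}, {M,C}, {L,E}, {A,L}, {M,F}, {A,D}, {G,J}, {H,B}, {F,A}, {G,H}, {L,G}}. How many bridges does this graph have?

The edges on the cycle M-F-A-L-M are not bridges since each lies on that cycle.
But removing J—G disconnects J from G; removing H—B disconnects H from B; removing C—K disconnects C from K; removing A—I disconnects A from I — these are bridges.
In total 9 edges are bridges.

9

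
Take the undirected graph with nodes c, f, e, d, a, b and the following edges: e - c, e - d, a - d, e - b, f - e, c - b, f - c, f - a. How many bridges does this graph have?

The edges on the cycle f-e-c-f are not bridges since each lies on that cycle.
Every edge lies on some cycle, so there are no bridges.

0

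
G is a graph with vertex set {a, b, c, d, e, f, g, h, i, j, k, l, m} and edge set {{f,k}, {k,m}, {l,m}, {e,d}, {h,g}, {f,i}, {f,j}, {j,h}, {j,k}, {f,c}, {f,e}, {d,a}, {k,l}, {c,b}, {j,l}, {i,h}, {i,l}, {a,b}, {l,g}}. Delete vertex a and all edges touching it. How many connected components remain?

With a gone, the remaining components are: {b, c, d, e, f, g, h, i, j, k, l, m}.
That is 1 component.

1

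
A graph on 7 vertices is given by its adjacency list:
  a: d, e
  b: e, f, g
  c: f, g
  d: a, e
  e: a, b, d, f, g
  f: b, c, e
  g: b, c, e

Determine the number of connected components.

1

Starting from a we can reach a, b, c, d, e, f, g. That is one component of size 7.
Total: 1 component.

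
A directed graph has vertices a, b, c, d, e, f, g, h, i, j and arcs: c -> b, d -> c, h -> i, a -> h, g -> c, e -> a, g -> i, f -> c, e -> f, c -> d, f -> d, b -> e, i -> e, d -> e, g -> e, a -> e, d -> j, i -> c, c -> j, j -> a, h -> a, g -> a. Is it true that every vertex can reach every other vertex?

There is no directed path from a to g, so the graph is not strongly connected.

No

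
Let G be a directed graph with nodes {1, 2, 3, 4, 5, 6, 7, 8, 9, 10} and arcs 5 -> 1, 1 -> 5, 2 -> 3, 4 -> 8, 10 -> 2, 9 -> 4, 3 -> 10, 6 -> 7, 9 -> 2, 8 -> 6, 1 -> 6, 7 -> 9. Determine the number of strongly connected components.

3

{4, 6, 7, 8, 9} are all mutually reachable — one SCC of size 5.
{2, 3, 10} are all mutually reachable — one SCC of size 3.
{1, 5} are all mutually reachable — one SCC of size 2.
That gives 3 strongly connected components.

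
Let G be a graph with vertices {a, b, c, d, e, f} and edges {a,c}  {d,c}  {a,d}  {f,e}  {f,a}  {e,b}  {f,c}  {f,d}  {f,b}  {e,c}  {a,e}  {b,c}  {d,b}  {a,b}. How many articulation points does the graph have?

0

Removing d, for instance, still leaves 1 component. No single vertex removal increases the component count — the graph has no articulation points.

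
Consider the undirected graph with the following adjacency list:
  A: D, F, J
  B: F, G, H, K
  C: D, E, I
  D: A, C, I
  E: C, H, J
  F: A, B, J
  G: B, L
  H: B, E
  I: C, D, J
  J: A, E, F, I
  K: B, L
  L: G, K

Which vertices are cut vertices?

B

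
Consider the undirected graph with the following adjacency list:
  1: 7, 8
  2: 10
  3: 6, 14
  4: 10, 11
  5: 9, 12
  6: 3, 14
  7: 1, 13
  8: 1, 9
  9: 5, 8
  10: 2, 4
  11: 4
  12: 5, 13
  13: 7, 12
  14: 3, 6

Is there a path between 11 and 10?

Yes

From 11 we can reach 2, 4, 10, 11, which includes 10.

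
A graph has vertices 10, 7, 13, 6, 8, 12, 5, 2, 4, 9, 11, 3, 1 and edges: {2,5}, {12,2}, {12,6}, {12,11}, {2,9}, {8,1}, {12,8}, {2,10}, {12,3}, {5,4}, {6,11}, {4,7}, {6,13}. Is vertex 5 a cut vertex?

Yes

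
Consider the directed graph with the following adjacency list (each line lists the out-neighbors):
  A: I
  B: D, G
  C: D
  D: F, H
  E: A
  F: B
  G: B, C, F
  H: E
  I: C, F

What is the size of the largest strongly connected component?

9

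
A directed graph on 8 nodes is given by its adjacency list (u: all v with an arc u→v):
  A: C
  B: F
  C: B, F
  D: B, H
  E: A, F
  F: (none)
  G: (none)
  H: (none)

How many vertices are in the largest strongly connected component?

1

{G} is an SCC by itself.
{A} is an SCC by itself.
{H} is an SCC by itself.
{B} is an SCC by itself.
{C} is an SCC by itself.
(and 3 more singleton SCCs)
The largest has 1 vertex.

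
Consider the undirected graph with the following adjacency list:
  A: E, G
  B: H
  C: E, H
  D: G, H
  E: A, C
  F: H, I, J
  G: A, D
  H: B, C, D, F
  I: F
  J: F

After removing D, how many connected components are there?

With D gone, the remaining components are: {A, B, C, E, F, G, H, I, J}.
That is 1 component.

1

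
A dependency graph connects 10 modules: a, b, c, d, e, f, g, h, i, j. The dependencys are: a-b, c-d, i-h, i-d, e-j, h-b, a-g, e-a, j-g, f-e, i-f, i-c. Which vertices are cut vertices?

i

Removing i increases the component count from 1 to 2, so i is a cut vertex.
By contrast removing e leaves 1 component; it is not a cut vertex. No other vertex is a cut vertex either.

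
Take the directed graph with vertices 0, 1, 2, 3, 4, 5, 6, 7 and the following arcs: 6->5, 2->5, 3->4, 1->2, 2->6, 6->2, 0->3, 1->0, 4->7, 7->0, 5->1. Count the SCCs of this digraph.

2

{1, 2, 5, 6} are all mutually reachable — one SCC of size 4.
{0, 3, 4, 7} are all mutually reachable — one SCC of size 4.
That gives 2 strongly connected components.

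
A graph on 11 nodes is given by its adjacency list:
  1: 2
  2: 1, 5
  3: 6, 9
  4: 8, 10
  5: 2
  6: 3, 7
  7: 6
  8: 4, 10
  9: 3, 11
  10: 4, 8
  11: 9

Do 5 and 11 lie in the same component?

The component containing 5 is {1, 2, 5}, and 11 is not in it.

No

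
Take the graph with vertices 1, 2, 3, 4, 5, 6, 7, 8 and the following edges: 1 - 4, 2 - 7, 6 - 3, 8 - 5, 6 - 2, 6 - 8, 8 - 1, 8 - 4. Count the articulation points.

3

Removing 2 increases the component count from 1 to 2, so 2 is a cut vertex.
Removing 6 increases the component count from 1 to 3, so 6 is a cut vertex.
Removing 8 increases the component count from 1 to 3, so 8 is a cut vertex.
By contrast removing 3 leaves 1 component; it is not a cut vertex. No other vertex is a cut vertex either.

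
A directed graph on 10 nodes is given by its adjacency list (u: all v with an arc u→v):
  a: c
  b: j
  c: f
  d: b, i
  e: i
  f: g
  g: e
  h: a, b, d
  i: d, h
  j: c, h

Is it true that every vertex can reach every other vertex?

From f we can reach every vertex (a, b, c, d, e, f, g, h, i, j), and every vertex can reach f (a, b, c, d, e, f, g, h, i, j). So the whole graph is one strongly connected component.

Yes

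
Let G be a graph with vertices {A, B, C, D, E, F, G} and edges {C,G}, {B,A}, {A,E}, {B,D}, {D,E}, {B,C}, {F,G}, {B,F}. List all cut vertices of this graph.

B

Removing B increases the component count from 1 to 2, so B is a cut vertex.
By contrast removing G leaves 1 component; it is not a cut vertex. No other vertex is a cut vertex either.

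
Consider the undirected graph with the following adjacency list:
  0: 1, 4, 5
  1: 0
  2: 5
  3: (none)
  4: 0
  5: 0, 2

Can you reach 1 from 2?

Yes

From 2 we can reach 0, 1, 2, 4, 5, which includes 1.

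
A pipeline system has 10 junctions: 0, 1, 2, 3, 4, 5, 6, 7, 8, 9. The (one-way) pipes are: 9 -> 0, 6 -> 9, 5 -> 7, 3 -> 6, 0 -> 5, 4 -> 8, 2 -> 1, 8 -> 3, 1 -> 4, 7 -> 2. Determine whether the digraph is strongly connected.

Yes

From 0 we can reach every vertex (0, 1, 2, 3, 4, 5, 6, 7, 8, 9), and every vertex can reach 0 (0, 1, 2, 3, 4, 5, 6, 7, 8, 9). So the whole graph is one strongly connected component.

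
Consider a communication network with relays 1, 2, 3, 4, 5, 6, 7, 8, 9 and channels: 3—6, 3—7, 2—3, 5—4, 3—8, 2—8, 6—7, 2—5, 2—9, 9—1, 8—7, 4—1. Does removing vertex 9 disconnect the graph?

No

Deleting 9 leaves 1 component (was 1) (its neighbors 1, 2 remain connected to each other), so 9 is not a cut vertex.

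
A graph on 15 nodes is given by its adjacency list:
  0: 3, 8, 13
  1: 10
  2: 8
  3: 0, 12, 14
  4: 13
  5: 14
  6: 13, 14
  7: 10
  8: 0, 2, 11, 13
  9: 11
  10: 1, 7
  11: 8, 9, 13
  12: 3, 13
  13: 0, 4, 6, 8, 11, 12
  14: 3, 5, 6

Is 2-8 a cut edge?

Yes

Removing 2-8 leaves no path between 2 and 8: the component count goes from 2 to 3. So it is a bridge.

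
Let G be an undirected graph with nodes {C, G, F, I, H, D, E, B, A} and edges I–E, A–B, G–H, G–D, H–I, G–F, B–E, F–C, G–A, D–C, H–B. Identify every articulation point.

G

Removing G increases the component count from 1 to 2, so G is a cut vertex.
By contrast removing H leaves 1 component; it is not a cut vertex. No other vertex is a cut vertex either.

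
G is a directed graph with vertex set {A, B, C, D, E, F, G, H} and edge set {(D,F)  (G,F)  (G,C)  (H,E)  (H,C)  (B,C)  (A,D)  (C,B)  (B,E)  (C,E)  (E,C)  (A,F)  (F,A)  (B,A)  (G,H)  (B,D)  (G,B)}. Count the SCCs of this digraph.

4

{A, D, F} are all mutually reachable — one SCC of size 3.
{B, C, E} are all mutually reachable — one SCC of size 3.
{G} is an SCC by itself.
{H} is an SCC by itself.
That gives 4 strongly connected components.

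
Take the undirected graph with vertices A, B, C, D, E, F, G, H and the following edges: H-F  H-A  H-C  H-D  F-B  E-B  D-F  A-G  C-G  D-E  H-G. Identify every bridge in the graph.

none

The edges on the cycle H-D-E-B-F-H are not bridges since each lies on that cycle.
Every edge lies on some cycle, so there are no bridges.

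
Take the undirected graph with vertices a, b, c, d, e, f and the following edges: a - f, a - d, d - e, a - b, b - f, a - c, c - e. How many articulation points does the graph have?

1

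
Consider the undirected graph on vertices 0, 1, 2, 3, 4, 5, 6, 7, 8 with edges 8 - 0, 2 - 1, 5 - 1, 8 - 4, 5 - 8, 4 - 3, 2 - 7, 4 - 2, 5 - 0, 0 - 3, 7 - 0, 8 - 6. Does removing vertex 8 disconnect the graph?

Yes

Deleting 8 raises the number of components from 1 to 2, so 8 is a cut vertex.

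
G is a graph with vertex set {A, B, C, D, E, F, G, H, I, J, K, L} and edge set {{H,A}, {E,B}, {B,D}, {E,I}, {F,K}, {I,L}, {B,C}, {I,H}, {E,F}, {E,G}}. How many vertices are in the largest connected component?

J is isolated — a component by itself.
Starting from A we can reach A, B, C, D, E, F, G, H, I, K, L. That is one component of size 11.
The largest has 11 vertices.

11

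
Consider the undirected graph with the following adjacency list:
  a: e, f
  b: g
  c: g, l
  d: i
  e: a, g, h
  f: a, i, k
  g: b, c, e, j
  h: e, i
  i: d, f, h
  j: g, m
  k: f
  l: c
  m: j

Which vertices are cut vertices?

Removing c increases the component count from 1 to 2, so c is a cut vertex.
Removing e increases the component count from 1 to 2, so e is a cut vertex.
Removing f increases the component count from 1 to 2, so f is a cut vertex.
Likewise g, i, j are cut vertices.
By contrast removing b leaves 1 component; it is not a cut vertex. No other vertex is a cut vertex either.

c, e, f, g, i, j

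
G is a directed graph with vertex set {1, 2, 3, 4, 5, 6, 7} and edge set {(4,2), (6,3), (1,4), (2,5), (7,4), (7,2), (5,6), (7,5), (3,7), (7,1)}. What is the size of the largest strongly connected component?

{1, 2, 3, 4, 5, 6, 7} are all mutually reachable — one SCC of size 7.
The largest has 7 vertices.

7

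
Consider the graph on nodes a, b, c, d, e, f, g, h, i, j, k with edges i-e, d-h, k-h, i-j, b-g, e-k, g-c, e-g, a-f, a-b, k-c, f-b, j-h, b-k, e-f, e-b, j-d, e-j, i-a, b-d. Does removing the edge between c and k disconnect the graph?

No

After removing c-k, the path c-g-e-k still connects them, so the edge is not a bridge.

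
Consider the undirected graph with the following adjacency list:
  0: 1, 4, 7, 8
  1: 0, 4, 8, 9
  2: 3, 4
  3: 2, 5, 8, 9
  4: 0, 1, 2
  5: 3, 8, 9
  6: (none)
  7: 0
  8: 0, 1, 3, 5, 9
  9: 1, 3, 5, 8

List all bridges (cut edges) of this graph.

The edges on the cycle 5-8-0-4-2-3-5 are not bridges since each lies on that cycle.
But removing 0-7 disconnects 0 from 7 — this is a bridge.

0-7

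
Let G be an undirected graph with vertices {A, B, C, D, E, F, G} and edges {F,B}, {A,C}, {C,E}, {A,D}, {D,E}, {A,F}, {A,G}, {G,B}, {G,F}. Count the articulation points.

1

Removing A increases the component count from 1 to 2, so A is a cut vertex.
By contrast removing C leaves 1 component; it is not a cut vertex. No other vertex is a cut vertex either.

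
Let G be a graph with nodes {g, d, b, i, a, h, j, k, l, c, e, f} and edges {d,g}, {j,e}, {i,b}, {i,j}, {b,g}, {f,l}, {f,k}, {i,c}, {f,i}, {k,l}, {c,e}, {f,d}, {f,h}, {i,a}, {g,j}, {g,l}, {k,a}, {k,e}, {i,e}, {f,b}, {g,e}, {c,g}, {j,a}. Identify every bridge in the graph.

f-h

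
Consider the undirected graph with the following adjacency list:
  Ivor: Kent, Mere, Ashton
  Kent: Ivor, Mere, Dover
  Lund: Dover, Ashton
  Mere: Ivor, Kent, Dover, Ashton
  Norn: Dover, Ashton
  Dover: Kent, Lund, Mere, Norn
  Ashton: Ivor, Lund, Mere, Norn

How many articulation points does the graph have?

Removing Ivor, for instance, still leaves 1 component. No single vertex removal increases the component count — the graph has no articulation points.

0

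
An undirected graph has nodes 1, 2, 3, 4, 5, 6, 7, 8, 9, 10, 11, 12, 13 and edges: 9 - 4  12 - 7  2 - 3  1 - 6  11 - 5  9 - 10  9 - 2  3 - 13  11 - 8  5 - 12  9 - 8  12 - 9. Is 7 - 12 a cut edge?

Removing 7 - 12 leaves no path between 7 and 12: the component count goes from 2 to 3. So it is a bridge.

Yes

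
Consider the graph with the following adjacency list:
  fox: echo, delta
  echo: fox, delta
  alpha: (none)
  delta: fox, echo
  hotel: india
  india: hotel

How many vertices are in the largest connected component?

alpha is isolated — a component by itself.
Starting from hotel we can reach hotel, india. That is one component of size 2.
Starting from fox we can reach fox, echo, delta. That is one component of size 3.
The largest has 3 vertices.

3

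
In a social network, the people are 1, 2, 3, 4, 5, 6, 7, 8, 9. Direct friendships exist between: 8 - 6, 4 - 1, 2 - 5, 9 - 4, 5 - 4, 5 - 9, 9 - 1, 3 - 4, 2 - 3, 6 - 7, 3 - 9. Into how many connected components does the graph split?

2

Starting from 6 we can reach 6, 7, 8. That is one component of size 3.
Starting from 1 we can reach 1, 2, 3, 4, 5, 9. That is one component of size 6.
Total: 2 components.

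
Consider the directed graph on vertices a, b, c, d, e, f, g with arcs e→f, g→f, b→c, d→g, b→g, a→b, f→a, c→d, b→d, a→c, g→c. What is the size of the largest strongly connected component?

{a, b, c, d, f, g} are all mutually reachable — one SCC of size 6.
{e} is an SCC by itself.
The largest has 6 vertices.

6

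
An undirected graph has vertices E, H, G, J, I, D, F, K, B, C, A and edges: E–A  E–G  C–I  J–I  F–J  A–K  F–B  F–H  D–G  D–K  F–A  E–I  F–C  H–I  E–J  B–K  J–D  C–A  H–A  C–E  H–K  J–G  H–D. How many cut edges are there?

0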